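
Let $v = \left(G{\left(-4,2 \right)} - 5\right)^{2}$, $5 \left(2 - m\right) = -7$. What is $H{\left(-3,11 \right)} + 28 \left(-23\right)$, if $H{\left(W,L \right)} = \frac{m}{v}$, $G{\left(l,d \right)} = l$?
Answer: $- \frac{260803}{405} \approx -643.96$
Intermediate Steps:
$m = \frac{17}{5}$ ($m = 2 - - \frac{7}{5} = 2 + \frac{7}{5} = \frac{17}{5} \approx 3.4$)
$v = 81$ ($v = \left(-4 - 5\right)^{2} = \left(-9\right)^{2} = 81$)
$H{\left(W,L \right)} = \frac{17}{405}$ ($H{\left(W,L \right)} = \frac{17}{5 \cdot 81} = \frac{17}{5} \cdot \frac{1}{81} = \frac{17}{405}$)
$H{\left(-3,11 \right)} + 28 \left(-23\right) = \frac{17}{405} + 28 \left(-23\right) = \frac{17}{405} - 644 = - \frac{260803}{405}$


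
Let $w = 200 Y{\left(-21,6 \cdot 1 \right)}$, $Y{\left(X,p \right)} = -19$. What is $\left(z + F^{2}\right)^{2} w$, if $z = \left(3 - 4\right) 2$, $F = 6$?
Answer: $-4392800$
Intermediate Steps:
$z = -2$ ($z = \left(-1\right) 2 = -2$)
$w = -3800$ ($w = 200 \left(-19\right) = -3800$)
$\left(z + F^{2}\right)^{2} w = \left(-2 + 6^{2}\right)^{2} \left(-3800\right) = \left(-2 + 36\right)^{2} \left(-3800\right) = 34^{2} \left(-3800\right) = 1156 \left(-3800\right) = -4392800$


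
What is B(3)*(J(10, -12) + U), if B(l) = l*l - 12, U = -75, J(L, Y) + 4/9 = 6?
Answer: 625/3 ≈ 208.33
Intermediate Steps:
J(L, Y) = 50/9 (J(L, Y) = -4/9 + 6 = 50/9)
B(l) = -12 + l² (B(l) = l² - 12 = -12 + l²)
B(3)*(J(10, -12) + U) = (-12 + 3²)*(50/9 - 75) = (-12 + 9)*(-625/9) = -3*(-625/9) = 625/3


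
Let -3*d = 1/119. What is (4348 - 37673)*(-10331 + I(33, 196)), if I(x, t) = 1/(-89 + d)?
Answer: 10939182887075/31774 ≈ 3.4428e+8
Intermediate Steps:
d = -1/357 (d = -⅓/119 = -⅓*1/119 = -1/357 ≈ -0.0028011)
I(x, t) = -357/31774 (I(x, t) = 1/(-89 - 1/357) = 1/(-31774/357) = -357/31774)
(4348 - 37673)*(-10331 + I(33, 196)) = (4348 - 37673)*(-10331 - 357/31774) = -33325*(-328257551/31774) = 10939182887075/31774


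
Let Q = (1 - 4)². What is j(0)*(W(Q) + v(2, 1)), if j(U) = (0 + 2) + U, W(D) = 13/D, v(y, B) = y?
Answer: 62/9 ≈ 6.8889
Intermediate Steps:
Q = 9 (Q = (-3)² = 9)
j(U) = 2 + U
j(0)*(W(Q) + v(2, 1)) = (2 + 0)*(13/9 + 2) = 2*(13*(⅑) + 2) = 2*(13/9 + 2) = 2*(31/9) = 62/9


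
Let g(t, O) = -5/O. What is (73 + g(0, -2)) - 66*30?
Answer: -3809/2 ≈ -1904.5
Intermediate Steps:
(73 + g(0, -2)) - 66*30 = (73 - 5/(-2)) - 66*30 = (73 - 5*(-½)) - 1980 = (73 + 5/2) - 1980 = 151/2 - 1980 = -3809/2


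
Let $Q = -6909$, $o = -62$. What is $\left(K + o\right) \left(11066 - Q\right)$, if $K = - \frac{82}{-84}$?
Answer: $- \frac{46069925}{42} \approx -1.0969 \cdot 10^{6}$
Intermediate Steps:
$K = \frac{41}{42}$ ($K = \left(-82\right) \left(- \frac{1}{84}\right) = \frac{41}{42} \approx 0.97619$)
$\left(K + o\right) \left(11066 - Q\right) = \left(\frac{41}{42} - 62\right) \left(11066 - -6909\right) = - \frac{2563 \left(11066 + 6909\right)}{42} = \left(- \frac{2563}{42}\right) 17975 = - \frac{46069925}{42}$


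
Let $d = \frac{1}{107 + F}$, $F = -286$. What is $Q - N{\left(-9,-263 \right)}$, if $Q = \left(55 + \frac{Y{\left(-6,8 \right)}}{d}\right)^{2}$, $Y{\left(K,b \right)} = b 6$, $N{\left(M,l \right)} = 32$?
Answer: $72880337$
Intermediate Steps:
$d = - \frac{1}{179}$ ($d = \frac{1}{107 - 286} = \frac{1}{-179} = - \frac{1}{179} \approx -0.0055866$)
$Y{\left(K,b \right)} = 6 b$
$Q = 72880369$ ($Q = \left(55 + \frac{6 \cdot 8}{- \frac{1}{179}}\right)^{2} = \left(55 + 48 \left(-179\right)\right)^{2} = \left(55 - 8592\right)^{2} = \left(-8537\right)^{2} = 72880369$)
$Q - N{\left(-9,-263 \right)} = 72880369 - 32 = 72880337$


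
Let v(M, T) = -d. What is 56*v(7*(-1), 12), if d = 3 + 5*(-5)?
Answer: 1232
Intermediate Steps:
d = -22 (d = 3 - 25 = -22)
v(M, T) = 22 (v(M, T) = -1*(-22) = 22)
56*v(7*(-1), 12) = 56*22 = 1232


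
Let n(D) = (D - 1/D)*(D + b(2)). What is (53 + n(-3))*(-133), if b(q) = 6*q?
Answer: -3857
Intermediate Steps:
n(D) = (12 + D)*(D - 1/D) (n(D) = (D - 1/D)*(D + 6*2) = (D - 1/D)*(D + 12) = (D - 1/D)*(12 + D) = (12 + D)*(D - 1/D))
(53 + n(-3))*(-133) = (53 + (-1 + (-3)² - 12/(-3) + 12*(-3)))*(-133) = (53 + (-1 + 9 - 12*(-⅓) - 36))*(-133) = (53 + (-1 + 9 + 4 - 36))*(-133) = (53 - 24)*(-133) = 29*(-133) = -3857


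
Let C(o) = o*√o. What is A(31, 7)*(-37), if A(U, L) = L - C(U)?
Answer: -259 + 1147*√31 ≈ 6127.2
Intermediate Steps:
C(o) = o^(3/2)
A(U, L) = L - U^(3/2)
A(31, 7)*(-37) = (7 - 31^(3/2))*(-37) = (7 - 31*√31)*(-37) = -259 + 1147*√31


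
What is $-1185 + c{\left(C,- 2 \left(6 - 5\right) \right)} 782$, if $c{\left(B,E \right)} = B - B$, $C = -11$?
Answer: $-1185$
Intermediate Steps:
$c{\left(B,E \right)} = 0$
$-1185 + c{\left(C,- 2 \left(6 - 5\right) \right)} 782 = -1185 + 0 \cdot 782 = -1185 + 0 = -1185$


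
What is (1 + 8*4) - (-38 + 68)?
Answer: 3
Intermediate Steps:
(1 + 8*4) - (-38 + 68) = (1 + 32) - 1*30 = 33 - 30 = 3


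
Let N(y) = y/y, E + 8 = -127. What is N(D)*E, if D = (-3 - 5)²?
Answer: -135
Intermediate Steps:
D = 64 (D = (-8)² = 64)
E = -135 (E = -8 - 127 = -135)
N(y) = 1
N(D)*E = 1*(-135) = -135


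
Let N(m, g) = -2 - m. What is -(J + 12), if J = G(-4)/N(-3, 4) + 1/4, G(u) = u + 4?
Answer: -49/4 ≈ -12.250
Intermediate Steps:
G(u) = 4 + u
J = 1/4 (J = (4 - 4)/(-2 - 1*(-3)) + 1/4 = 0/(-2 + 3) + 1*(1/4) = 0/1 + 1/4 = 0*1 + 1/4 = 0 + 1/4 = 1/4 ≈ 0.25000)
-(J + 12) = -(1/4 + 12) = -1*49/4 = -49/4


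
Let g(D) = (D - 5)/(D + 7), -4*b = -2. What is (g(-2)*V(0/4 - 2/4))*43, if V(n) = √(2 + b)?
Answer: -301*√10/10 ≈ -95.185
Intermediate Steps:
b = ½ (b = -¼*(-2) = ½ ≈ 0.50000)
g(D) = (-5 + D)/(7 + D)
V(n) = √10/2 (V(n) = √(2 + ½) = √(5/2) = √10/2)
(g(-2)*V(0/4 - 2/4))*43 = (((-5 - 2)/(7 - 2))*(√10/2))*43 = ((-7/5)*(√10/2))*43 = (((⅕)*(-7))*(√10/2))*43 = -7*√10/10*43 = -301*√10/10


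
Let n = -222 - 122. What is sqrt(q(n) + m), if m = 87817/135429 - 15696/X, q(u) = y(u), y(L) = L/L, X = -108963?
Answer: sqrt(4818943822707554694)/1639638903 ≈ 1.3388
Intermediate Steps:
n = -344
y(L) = 1
q(u) = 1
m = 1299388595/1639638903 (m = 87817/135429 - 15696/(-108963) = 87817*(1/135429) - 15696*(-1/108963) = 87817/135429 + 1744/12107 = 1299388595/1639638903 ≈ 0.79248)
sqrt(q(n) + m) = sqrt(1 + 1299388595/1639638903) = sqrt(2939027498/1639638903) = sqrt(4818943822707554694)/1639638903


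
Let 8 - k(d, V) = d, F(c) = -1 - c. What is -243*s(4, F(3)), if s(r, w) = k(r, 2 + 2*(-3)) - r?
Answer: 0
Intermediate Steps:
k(d, V) = 8 - d
s(r, w) = 8 - 2*r (s(r, w) = (8 - r) - r = 8 - 2*r)
-243*s(4, F(3)) = -243*(8 - 2*4) = -243*(8 - 8) = -243*0 = 0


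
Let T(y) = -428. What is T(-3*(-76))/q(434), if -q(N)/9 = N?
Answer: 214/1953 ≈ 0.10958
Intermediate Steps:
q(N) = -9*N
T(-3*(-76))/q(434) = -428/((-9*434)) = -428/(-3906) = -428*(-1/3906) = 214/1953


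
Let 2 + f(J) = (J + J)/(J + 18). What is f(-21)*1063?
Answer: 12756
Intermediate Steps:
f(J) = -2 + 2*J/(18 + J) (f(J) = -2 + (J + J)/(J + 18) = -2 + (2*J)/(18 + J) = -2 + 2*J/(18 + J))
f(-21)*1063 = -36/(18 - 21)*1063 = -36/(-3)*1063 = -36*(-1/3)*1063 = 12*1063 = 12756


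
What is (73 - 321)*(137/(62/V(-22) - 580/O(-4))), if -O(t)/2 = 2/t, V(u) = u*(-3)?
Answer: 1121208/19109 ≈ 58.674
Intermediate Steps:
V(u) = -3*u
O(t) = -4/t
(73 - 321)*(137/(62/V(-22) - 580/O(-4))) = (73 - 321)*(137/(62/((-3*(-22))) - 580/((-4/(-4))))) = -33976/(62/66 - 580/((-4*(-¼)))) = -33976/(62*(1/66) - 580/1) = -33976/(31/33 - 580*1) = -33976/(31/33 - 580) = -33976/(-19109/33) = -33976*(-33)/19109 = -248*(-4521/19109) = 1121208/19109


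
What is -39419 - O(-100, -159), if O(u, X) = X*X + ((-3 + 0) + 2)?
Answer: -64699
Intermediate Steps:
O(u, X) = -1 + X**2 (O(u, X) = X**2 + (-3 + 2) = X**2 - 1 = -1 + X**2)
-39419 - O(-100, -159) = -39419 - (-1 + (-159)**2) = -39419 - (-1 + 25281) = -39419 - 1*25280 = -39419 - 25280 = -64699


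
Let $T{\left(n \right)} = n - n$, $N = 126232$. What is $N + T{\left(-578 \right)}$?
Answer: $126232$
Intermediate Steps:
$T{\left(n \right)} = 0$
$N + T{\left(-578 \right)} = 126232 + 0 = 126232$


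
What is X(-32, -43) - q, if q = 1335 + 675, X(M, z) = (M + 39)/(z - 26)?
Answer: -138697/69 ≈ -2010.1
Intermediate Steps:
X(M, z) = (39 + M)/(-26 + z)
q = 2010
X(-32, -43) - q = (39 - 32)/(-26 - 43) - 1*2010 = 7/(-69) - 2010 = -1/69*7 - 2010 = -7/69 - 2010 = -138697/69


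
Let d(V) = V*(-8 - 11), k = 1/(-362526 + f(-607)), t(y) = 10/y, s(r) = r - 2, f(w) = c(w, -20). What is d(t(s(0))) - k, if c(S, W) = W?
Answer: 34441871/362546 ≈ 95.000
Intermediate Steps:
f(w) = -20
s(r) = -2 + r
k = -1/362546 (k = 1/(-362526 - 20) = 1/(-362546) = -1/362546 ≈ -2.7583e-6)
d(V) = -19*V (d(V) = V*(-19) = -19*V)
d(t(s(0))) - k = -190/(-2 + 0) - 1*(-1/362546) = -190/(-2) + 1/362546 = -190*(-1)/2 + 1/362546 = -19*(-5) + 1/362546 = 95 + 1/362546 = 34441871/362546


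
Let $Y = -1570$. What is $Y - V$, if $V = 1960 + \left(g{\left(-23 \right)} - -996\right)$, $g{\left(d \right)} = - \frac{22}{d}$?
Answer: $- \frac{104120}{23} \approx -4527.0$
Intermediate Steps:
$V = \frac{68010}{23}$ ($V = 1960 - \left(-996 + \frac{22}{-23}\right) = 1960 + \left(\left(-22\right) \left(- \frac{1}{23}\right) + 996\right) = 1960 + \left(\frac{22}{23} + 996\right) = 1960 + \frac{22930}{23} = \frac{68010}{23} \approx 2957.0$)
$Y - V = -1570 - \frac{68010}{23} = - \frac{104120}{23}$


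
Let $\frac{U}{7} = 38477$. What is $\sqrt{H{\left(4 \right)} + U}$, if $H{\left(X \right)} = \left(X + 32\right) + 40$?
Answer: $3 \sqrt{29935} \approx 519.05$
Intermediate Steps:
$U = 269339$ ($U = 7 \cdot 38477 = 269339$)
$H{\left(X \right)} = 72 + X$ ($H{\left(X \right)} = \left(32 + X\right) + 40 = 72 + X$)
$\sqrt{H{\left(4 \right)} + U} = \sqrt{\left(72 + 4\right) + 269339} = \sqrt{76 + 269339} = \sqrt{269415} = 3 \sqrt{29935}$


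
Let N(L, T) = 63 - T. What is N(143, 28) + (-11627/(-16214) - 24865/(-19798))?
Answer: 269739079/7295563 ≈ 36.973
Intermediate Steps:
N(143, 28) + (-11627/(-16214) - 24865/(-19798)) = (63 - 1*28) + (-11627/(-16214) - 24865/(-19798)) = (63 - 28) + (-11627*(-1/16214) - 24865*(-1/19798)) = 35 + (1057/1474 + 24865/19798) = 35 + 14394374/7295563 = 269739079/7295563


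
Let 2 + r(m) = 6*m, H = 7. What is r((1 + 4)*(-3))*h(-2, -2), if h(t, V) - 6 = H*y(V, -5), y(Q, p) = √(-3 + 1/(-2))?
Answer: -552 - 322*I*√14 ≈ -552.0 - 1204.8*I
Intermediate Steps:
y(Q, p) = I*√14/2 (y(Q, p) = √(-3 - ½) = √(-7/2) = I*√14/2)
h(t, V) = 6 + 7*I*√14/2 (h(t, V) = 6 + 7*(I*√14/2) = 6 + 7*I*√14/2)
r(m) = -2 + 6*m
r((1 + 4)*(-3))*h(-2, -2) = (-2 + 6*((1 + 4)*(-3)))*(6 + 7*I*√14/2) = (-2 + 6*(5*(-3)))*(6 + 7*I*√14/2) = (-2 + 6*(-15))*(6 + 7*I*√14/2) = (-2 - 90)*(6 + 7*I*√14/2) = -92*(6 + 7*I*√14/2) = -552 - 322*I*√14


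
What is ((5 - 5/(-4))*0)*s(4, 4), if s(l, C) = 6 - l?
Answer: 0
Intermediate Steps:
((5 - 5/(-4))*0)*s(4, 4) = ((5 - 5/(-4))*0)*(6 - 1*4) = ((5 - 5*(-¼))*0)*(6 - 4) = ((5 + 5/4)*0)*2 = ((25/4)*0)*2 = 0*2 = 0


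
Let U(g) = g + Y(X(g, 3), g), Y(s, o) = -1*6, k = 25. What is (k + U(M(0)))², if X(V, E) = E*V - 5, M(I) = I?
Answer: 361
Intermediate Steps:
X(V, E) = -5 + E*V
Y(s, o) = -6
U(g) = -6 + g (U(g) = g - 6 = -6 + g)
(k + U(M(0)))² = (25 + (-6 + 0))² = (25 - 6)² = 19² = 361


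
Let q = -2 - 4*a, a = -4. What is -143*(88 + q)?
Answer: -14586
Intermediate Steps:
q = 14 (q = -2 - 4*(-4) = -2 + 16 = 14)
-143*(88 + q) = -143*(88 + 14) = -143*102 = -14586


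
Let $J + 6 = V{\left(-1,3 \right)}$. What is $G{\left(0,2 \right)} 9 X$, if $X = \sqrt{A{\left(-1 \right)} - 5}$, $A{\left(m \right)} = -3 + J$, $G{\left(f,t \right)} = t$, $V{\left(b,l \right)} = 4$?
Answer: $18 i \sqrt{10} \approx 56.921 i$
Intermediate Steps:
$J = -2$ ($J = -6 + 4 = -2$)
$A{\left(m \right)} = -5$ ($A{\left(m \right)} = -3 - 2 = -5$)
$X = i \sqrt{10}$ ($X = \sqrt{-5 - 5} = \sqrt{-10} = i \sqrt{10} \approx 3.1623 i$)
$G{\left(0,2 \right)} 9 X = 2 \cdot 9 i \sqrt{10} = 18 i \sqrt{10}$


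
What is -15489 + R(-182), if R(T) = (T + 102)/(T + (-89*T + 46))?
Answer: -124392199/8031 ≈ -15489.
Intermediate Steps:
R(T) = (102 + T)/(46 - 88*T) (R(T) = (102 + T)/(T + (46 - 89*T)) = (102 + T)/(46 - 88*T))
-15489 + R(-182) = -15489 + (-102 - 1*(-182))/(2*(-23 + 44*(-182))) = -15489 + (-102 + 182)/(2*(-23 - 8008)) = -15489 + (½)*80/(-8031) = -15489 + (½)*(-1/8031)*80 = -15489 - 40/8031 = -124392199/8031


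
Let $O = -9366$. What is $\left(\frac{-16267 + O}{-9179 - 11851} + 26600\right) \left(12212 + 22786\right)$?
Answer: $\frac{3263118051289}{3505} \approx 9.3099 \cdot 10^{8}$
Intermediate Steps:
$\left(\frac{-16267 + O}{-9179 - 11851} + 26600\right) \left(12212 + 22786\right) = \left(\frac{-16267 - 9366}{-9179 - 11851} + 26600\right) \left(12212 + 22786\right) = \left(- \frac{25633}{-21030} + 26600\right) 34998 = \left(\left(-25633\right) \left(- \frac{1}{21030}\right) + 26600\right) 34998 = \left(\frac{25633}{21030} + 26600\right) 34998 = \frac{559423633}{21030} \cdot 34998 = \frac{3263118051289}{3505}$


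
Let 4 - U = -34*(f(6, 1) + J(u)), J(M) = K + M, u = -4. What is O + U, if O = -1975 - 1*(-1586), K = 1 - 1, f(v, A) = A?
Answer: -487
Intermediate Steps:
K = 0
O = -389 (O = -1975 + 1586 = -389)
J(M) = M (J(M) = 0 + M = M)
U = -98 (U = 4 - (-34)*(1 - 4) = 4 - (-34)*(-3) = 4 - 1*102 = 4 - 102 = -98)
O + U = -389 - 98 = -487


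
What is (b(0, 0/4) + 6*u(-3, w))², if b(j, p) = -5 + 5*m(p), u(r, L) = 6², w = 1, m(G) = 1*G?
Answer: 44521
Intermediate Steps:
m(G) = G
u(r, L) = 36
b(j, p) = -5 + 5*p
(b(0, 0/4) + 6*u(-3, w))² = ((-5 + 5*(0/4)) + 6*36)² = ((-5 + 5*(0*(¼))) + 216)² = ((-5 + 5*0) + 216)² = ((-5 + 0) + 216)² = (-5 + 216)² = 211² = 44521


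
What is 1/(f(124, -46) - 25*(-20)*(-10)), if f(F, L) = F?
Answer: -1/4876 ≈ -0.00020509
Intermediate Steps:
1/(f(124, -46) - 25*(-20)*(-10)) = 1/(124 - 25*(-20)*(-10)) = 1/(124 + 500*(-10)) = 1/(124 - 5000) = 1/(-4876) = -1/4876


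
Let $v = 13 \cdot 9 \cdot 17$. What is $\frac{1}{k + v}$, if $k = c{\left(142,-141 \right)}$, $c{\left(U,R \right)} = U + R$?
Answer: $\frac{1}{1990} \approx 0.00050251$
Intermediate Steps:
$c{\left(U,R \right)} = R + U$
$v = 1989$ ($v = 117 \cdot 17 = 1989$)
$k = 1$ ($k = -141 + 142 = 1$)
$\frac{1}{k + v} = \frac{1}{1 + 1989} = \frac{1}{1990}$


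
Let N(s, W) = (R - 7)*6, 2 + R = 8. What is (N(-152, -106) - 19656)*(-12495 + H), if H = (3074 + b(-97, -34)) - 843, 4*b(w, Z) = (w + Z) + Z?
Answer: 405243651/2 ≈ 2.0262e+8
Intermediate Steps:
b(w, Z) = Z/2 + w/4 (b(w, Z) = ((w + Z) + Z)/4 = ((Z + w) + Z)/4 = (w + 2*Z)/4 = Z/2 + w/4)
R = 6 (R = -2 + 8 = 6)
N(s, W) = -6 (N(s, W) = (6 - 7)*6 = -1*6 = -6)
H = 8759/4 (H = (3074 + ((1/2)*(-34) + (1/4)*(-97))) - 843 = (3074 + (-17 - 97/4)) - 843 = (3074 - 165/4) - 843 = 12131/4 - 843 = 8759/4 ≈ 2189.8)
(N(-152, -106) - 19656)*(-12495 + H) = (-6 - 19656)*(-12495 + 8759/4) = -19662*(-41221/4) = 405243651/2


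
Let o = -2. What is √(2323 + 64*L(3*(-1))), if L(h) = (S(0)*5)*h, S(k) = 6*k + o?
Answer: √4243 ≈ 65.138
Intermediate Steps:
S(k) = -2 + 6*k (S(k) = 6*k - 2 = -2 + 6*k)
L(h) = -10*h (L(h) = ((-2 + 6*0)*5)*h = ((-2 + 0)*5)*h = (-2*5)*h = -10*h)
√(2323 + 64*L(3*(-1))) = √(2323 + 64*(-30*(-1))) = √(2323 + 64*(-10*(-3))) = √(2323 + 64*30) = √(2323 + 1920) = √4243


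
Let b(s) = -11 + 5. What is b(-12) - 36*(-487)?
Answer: 17526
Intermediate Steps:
b(s) = -6
b(-12) - 36*(-487) = -6 - 36*(-487) = -6 + 17532 = 17526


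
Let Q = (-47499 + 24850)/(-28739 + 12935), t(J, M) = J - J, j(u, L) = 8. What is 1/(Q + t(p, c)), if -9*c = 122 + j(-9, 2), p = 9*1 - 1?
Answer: 15804/22649 ≈ 0.69778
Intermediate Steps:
p = 8 (p = 9 - 1 = 8)
c = -130/9 (c = -(122 + 8)/9 = -1/9*130 = -130/9 ≈ -14.444)
t(J, M) = 0
Q = 22649/15804 (Q = -22649/(-15804) = -22649*(-1/15804) = 22649/15804 ≈ 1.4331)
1/(Q + t(p, c)) = 1/(22649/15804 + 0) = 1/(22649/15804) = 15804/22649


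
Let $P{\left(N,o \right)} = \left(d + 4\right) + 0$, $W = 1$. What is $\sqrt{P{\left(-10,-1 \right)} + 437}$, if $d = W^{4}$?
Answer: $\sqrt{442} \approx 21.024$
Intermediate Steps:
$d = 1$ ($d = 1^{4} = 1$)
$P{\left(N,o \right)} = 5$ ($P{\left(N,o \right)} = \left(1 + 4\right) + 0 = 5 + 0 = 5$)
$\sqrt{P{\left(-10,-1 \right)} + 437} = \sqrt{5 + 437} = \sqrt{442}$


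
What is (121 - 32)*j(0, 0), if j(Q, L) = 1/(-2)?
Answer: -89/2 ≈ -44.500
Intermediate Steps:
j(Q, L) = -1/2
(121 - 32)*j(0, 0) = (121 - 32)*(-1/2) = 89*(-1/2) = -89/2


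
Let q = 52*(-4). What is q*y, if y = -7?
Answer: 1456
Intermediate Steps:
q = -208
q*y = -208*(-7) = 1456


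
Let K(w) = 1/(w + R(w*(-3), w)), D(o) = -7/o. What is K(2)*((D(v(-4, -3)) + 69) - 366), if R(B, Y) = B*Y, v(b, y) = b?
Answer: 1181/40 ≈ 29.525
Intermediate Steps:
K(w) = 1/(w - 3*w²) (K(w) = 1/(w + (w*(-3))*w) = 1/(w + (-3*w)*w) = 1/(w - 3*w²))
K(2)*((D(v(-4, -3)) + 69) - 366) = (1/(2*(1 - 3*2)))*((-7/(-4) + 69) - 366) = (1/(2*(1 - 6)))*((-7*(-¼) + 69) - 366) = ((½)/(-5))*((7/4 + 69) - 366) = ((½)*(-⅕))*(283/4 - 366) = -⅒*(-1181/4) = 1181/40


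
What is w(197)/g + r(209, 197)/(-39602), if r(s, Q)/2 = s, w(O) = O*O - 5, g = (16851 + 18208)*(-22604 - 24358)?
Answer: -172437238213/16300586724579 ≈ -0.010579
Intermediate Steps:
g = -1646440758 (g = 35059*(-46962) = -1646440758)
w(O) = -5 + O**2 (w(O) = O**2 - 5 = -5 + O**2)
r(s, Q) = 2*s
w(197)/g + r(209, 197)/(-39602) = (-5 + 197**2)/(-1646440758) + (2*209)/(-39602) = (-5 + 38809)*(-1/1646440758) + 418*(-1/39602) = 38804*(-1/1646440758) - 209/19801 = -19402/823220379 - 209/19801 = -172437238213/16300586724579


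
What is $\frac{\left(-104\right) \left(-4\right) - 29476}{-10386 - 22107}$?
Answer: $\frac{29060}{32493} \approx 0.89435$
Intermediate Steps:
$\frac{\left(-104\right) \left(-4\right) - 29476}{-10386 - 22107} = \frac{416 - 29476}{-32493} = \left(-29060\right) \left(- \frac{1}{32493}\right) = \frac{29060}{32493}$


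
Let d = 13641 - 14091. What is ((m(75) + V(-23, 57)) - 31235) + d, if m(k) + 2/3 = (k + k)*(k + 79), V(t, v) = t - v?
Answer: -25997/3 ≈ -8665.7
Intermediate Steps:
m(k) = -2/3 + 2*k*(79 + k) (m(k) = -2/3 + (k + k)*(k + 79) = -2/3 + (2*k)*(79 + k) = -2/3 + 2*k*(79 + k))
d = -450
((m(75) + V(-23, 57)) - 31235) + d = (((-2/3 + 2*75**2 + 158*75) + (-23 - 1*57)) - 31235) - 450 = (((-2/3 + 2*5625 + 11850) + (-23 - 57)) - 31235) - 450 = (((-2/3 + 11250 + 11850) - 80) - 31235) - 450 = ((69298/3 - 80) - 31235) - 450 = (69058/3 - 31235) - 450 = -24647/3 - 450 = -25997/3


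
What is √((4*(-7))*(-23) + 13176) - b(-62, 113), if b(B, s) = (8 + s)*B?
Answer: 7502 + 2*√3455 ≈ 7619.6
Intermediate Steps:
b(B, s) = B*(8 + s)
√((4*(-7))*(-23) + 13176) - b(-62, 113) = √((4*(-7))*(-23) + 13176) - (-62)*(8 + 113) = √(-28*(-23) + 13176) - (-62)*121 = √(644 + 13176) - 1*(-7502) = √13820 + 7502 = 2*√3455 + 7502 = 7502 + 2*√3455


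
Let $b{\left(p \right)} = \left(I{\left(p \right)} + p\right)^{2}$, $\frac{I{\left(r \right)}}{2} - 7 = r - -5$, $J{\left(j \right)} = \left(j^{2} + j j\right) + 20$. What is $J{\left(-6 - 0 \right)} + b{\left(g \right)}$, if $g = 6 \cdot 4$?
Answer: $9308$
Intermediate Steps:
$J{\left(j \right)} = 20 + 2 j^{2}$ ($J{\left(j \right)} = \left(j^{2} + j^{2}\right) + 20 = 2 j^{2} + 20 = 20 + 2 j^{2}$)
$g = 24$
$I{\left(r \right)} = 24 + 2 r$ ($I{\left(r \right)} = 14 + 2 \left(r - -5\right) = 14 + 2 \left(r + 5\right) = 14 + 2 \left(5 + r\right) = 14 + \left(10 + 2 r\right) = 24 + 2 r$)
$b{\left(p \right)} = \left(24 + 3 p\right)^{2}$ ($b{\left(p \right)} = \left(\left(24 + 2 p\right) + p\right)^{2} = \left(24 + 3 p\right)^{2}$)
$J{\left(-6 - 0 \right)} + b{\left(g \right)} = \left(20 + 2 \left(-6 - 0\right)^{2}\right) + 9 \left(8 + 24\right)^{2} = \left(20 + 2 \left(-6 + 0\right)^{2}\right) + 9 \cdot 32^{2} = \left(20 + 2 \left(-6\right)^{2}\right) + 9 \cdot 1024 = \left(20 + 2 \cdot 36\right) + 9216 = \left(20 + 72\right) + 9216 = 92 + 9216 = 9308$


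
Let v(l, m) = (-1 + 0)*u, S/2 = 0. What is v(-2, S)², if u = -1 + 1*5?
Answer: 16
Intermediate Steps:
S = 0 (S = 2*0 = 0)
u = 4 (u = -1 + 5 = 4)
v(l, m) = -4 (v(l, m) = (-1 + 0)*4 = -1*4 = -4)
v(-2, S)² = (-4)² = 16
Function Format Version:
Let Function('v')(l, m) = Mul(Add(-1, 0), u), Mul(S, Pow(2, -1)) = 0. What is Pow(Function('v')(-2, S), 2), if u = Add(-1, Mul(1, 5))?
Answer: 16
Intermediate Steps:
S = 0 (S = Mul(2, 0) = 0)
u = 4 (u = Add(-1, 5) = 4)
Function('v')(l, m) = -4 (Function('v')(l, m) = Mul(Add(-1, 0), 4) = Mul(-1, 4) = -4)
Pow(Function('v')(-2, S), 2) = Pow(-4, 2) = 16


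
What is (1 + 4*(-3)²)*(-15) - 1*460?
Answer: -1015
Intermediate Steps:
(1 + 4*(-3)²)*(-15) - 1*460 = (1 + 4*9)*(-15) - 460 = (1 + 36)*(-15) - 460 = 37*(-15) - 460 = -555 - 460 = -1015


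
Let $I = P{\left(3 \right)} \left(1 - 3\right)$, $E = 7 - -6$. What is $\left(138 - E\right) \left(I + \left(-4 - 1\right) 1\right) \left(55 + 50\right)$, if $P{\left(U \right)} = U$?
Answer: $-144375$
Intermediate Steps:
$E = 13$ ($E = 7 + 6 = 13$)
$I = -6$ ($I = 3 \left(1 - 3\right) = 3 \left(-2\right) = -6$)
$\left(138 - E\right) \left(I + \left(-4 - 1\right) 1\right) \left(55 + 50\right) = \left(138 - 13\right) \left(-6 + \left(-4 - 1\right) 1\right) \left(55 + 50\right) = \left(138 - 13\right) \left(-6 - 5\right) 105 = 125 \left(-6 - 5\right) 105 = 125 \left(-11\right) 105 = \left(-1375\right) 105 = -144375$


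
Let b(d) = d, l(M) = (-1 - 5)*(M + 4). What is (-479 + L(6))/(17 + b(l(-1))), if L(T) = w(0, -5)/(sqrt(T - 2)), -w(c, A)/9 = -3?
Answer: 931/2 ≈ 465.50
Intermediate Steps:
w(c, A) = 27 (w(c, A) = -9*(-3) = 27)
l(M) = -24 - 6*M (l(M) = -6*(4 + M) = -24 - 6*M)
L(T) = 27/sqrt(-2 + T) (L(T) = 27/(sqrt(T - 2)) = 27/(sqrt(-2 + T)) = 27/sqrt(-2 + T))
(-479 + L(6))/(17 + b(l(-1))) = (-479 + 27/sqrt(-2 + 6))/(17 + (-24 - 6*(-1))) = (-479 + 27/sqrt(4))/(17 + (-24 + 6)) = (-479 + 27*(1/2))/(17 - 18) = (-479 + 27/2)/(-1) = -931/2*(-1) = 931/2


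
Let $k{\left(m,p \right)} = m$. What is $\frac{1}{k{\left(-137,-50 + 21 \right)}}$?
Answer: $- \frac{1}{137} \approx -0.0072993$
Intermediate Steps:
$\frac{1}{k{\left(-137,-50 + 21 \right)}} = \frac{1}{-137} = - \frac{1}{137}$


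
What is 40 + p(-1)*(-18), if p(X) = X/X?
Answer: 22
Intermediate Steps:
p(X) = 1
40 + p(-1)*(-18) = 40 + 1*(-18) = 40 - 18 = 22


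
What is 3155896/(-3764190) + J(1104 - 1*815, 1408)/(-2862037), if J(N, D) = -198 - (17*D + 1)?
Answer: -4470721197251/5386625527515 ≈ -0.82997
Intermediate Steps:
J(N, D) = -199 - 17*D (J(N, D) = -198 - (1 + 17*D) = -198 + (-1 - 17*D) = -199 - 17*D)
3155896/(-3764190) + J(1104 - 1*815, 1408)/(-2862037) = 3155896/(-3764190) + (-199 - 17*1408)/(-2862037) = 3155896*(-1/3764190) + (-199 - 23936)*(-1/2862037) = -1577948/1882095 - 24135*(-1/2862037) = -1577948/1882095 + 24135/2862037 = -4470721197251/5386625527515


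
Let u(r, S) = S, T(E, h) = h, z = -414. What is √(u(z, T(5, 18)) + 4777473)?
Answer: √4777491 ≈ 2185.7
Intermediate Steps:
√(u(z, T(5, 18)) + 4777473) = √(18 + 4777473) = √4777491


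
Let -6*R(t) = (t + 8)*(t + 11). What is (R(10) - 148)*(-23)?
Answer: 4853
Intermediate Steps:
R(t) = -(8 + t)*(11 + t)/6 (R(t) = -(t + 8)*(t + 11)/6 = -(8 + t)*(11 + t)/6)
(R(10) - 148)*(-23) = ((-44/3 - 19/6*10 - ⅙*10²) - 148)*(-23) = ((-44/3 - 95/3 - ⅙*100) - 148)*(-23) = ((-44/3 - 95/3 - 50/3) - 148)*(-23) = (-63 - 148)*(-23) = -211*(-23) = 4853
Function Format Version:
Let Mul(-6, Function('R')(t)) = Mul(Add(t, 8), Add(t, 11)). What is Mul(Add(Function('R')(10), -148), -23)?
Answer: 4853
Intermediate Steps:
Function('R')(t) = Mul(Rational(-1, 6), Add(8, t), Add(11, t)) (Function('R')(t) = Mul(Rational(-1, 6), Mul(Add(t, 8), Add(t, 11))) = Mul(Rational(-1, 6), Mul(Add(8, t), Add(11, t))) = Mul(Rational(-1, 6), Add(8, t), Add(11, t)))
Mul(Add(Function('R')(10), -148), -23) = Mul(Add(Add(Rational(-44, 3), Mul(Rational(-19, 6), 10), Mul(Rational(-1, 6), Pow(10, 2))), -148), -23) = Mul(Add(Add(Rational(-44, 3), Rational(-95, 3), Mul(Rational(-1, 6), 100)), -148), -23) = Mul(Add(Add(Rational(-44, 3), Rational(-95, 3), Rational(-50, 3)), -148), -23) = Mul(Add(-63, -148), -23) = Mul(-211, -23) = 4853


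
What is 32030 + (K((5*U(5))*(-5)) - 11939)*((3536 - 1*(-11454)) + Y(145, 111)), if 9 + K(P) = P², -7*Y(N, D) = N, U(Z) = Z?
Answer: 385518655/7 ≈ 5.5074e+7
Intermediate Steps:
Y(N, D) = -N/7
K(P) = -9 + P²
32030 + (K((5*U(5))*(-5)) - 11939)*((3536 - 1*(-11454)) + Y(145, 111)) = 32030 + ((-9 + ((5*5)*(-5))²) - 11939)*((3536 - 1*(-11454)) - ⅐*145) = 32030 + ((-9 + (25*(-5))²) - 11939)*((3536 + 11454) - 145/7) = 32030 + ((-9 + (-125)²) - 11939)*(14990 - 145/7) = 32030 + ((-9 + 15625) - 11939)*(104785/7) = 32030 + (15616 - 11939)*(104785/7) = 32030 + 3677*(104785/7) = 32030 + 385294445/7 = 385518655/7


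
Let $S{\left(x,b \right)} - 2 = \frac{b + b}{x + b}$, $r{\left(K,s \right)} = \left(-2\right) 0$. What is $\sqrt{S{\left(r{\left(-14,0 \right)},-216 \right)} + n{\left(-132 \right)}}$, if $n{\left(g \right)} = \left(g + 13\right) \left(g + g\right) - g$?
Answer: $8 \sqrt{493} \approx 177.63$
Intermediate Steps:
$r{\left(K,s \right)} = 0$
$S{\left(x,b \right)} = 2 + \frac{2 b}{b + x}$ ($S{\left(x,b \right)} = 2 + \frac{b + b}{x + b} = 2 + \frac{2 b}{b + x}$)
$n{\left(g \right)} = - g + 2 g \left(13 + g\right)$ ($n{\left(g \right)} = \left(13 + g\right) 2 g - g = 2 g \left(13 + g\right) - g = - g + 2 g \left(13 + g\right)$)
$\sqrt{S{\left(r{\left(-14,0 \right)},-216 \right)} + n{\left(-132 \right)}} = \sqrt{\frac{2 \left(0 + 2 \left(-216\right)\right)}{-216 + 0} - 132 \left(25 + 2 \left(-132\right)\right)} = \sqrt{\frac{2 \left(0 - 432\right)}{-216} - 132 \left(25 - 264\right)} = \sqrt{2 \left(- \frac{1}{216}\right) \left(-432\right) - -31548} = \sqrt{4 + 31548} = \sqrt{31552} = 8 \sqrt{493}$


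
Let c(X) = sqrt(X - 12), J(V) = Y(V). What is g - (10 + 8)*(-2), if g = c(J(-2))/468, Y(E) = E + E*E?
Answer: 36 + I*sqrt(10)/468 ≈ 36.0 + 0.006757*I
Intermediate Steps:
Y(E) = E + E**2
J(V) = V*(1 + V)
c(X) = sqrt(-12 + X)
g = I*sqrt(10)/468 (g = sqrt(-12 - 2*(1 - 2))/468 = sqrt(-12 - 2*(-1))*(1/468) = sqrt(-12 + 2)*(1/468) = sqrt(-10)*(1/468) = (I*sqrt(10))*(1/468) = I*sqrt(10)/468 ≈ 0.006757*I)
g - (10 + 8)*(-2) = I*sqrt(10)/468 - (10 + 8)*(-2) = I*sqrt(10)/468 - 18*(-2) = I*sqrt(10)/468 - 1*(-36) = I*sqrt(10)/468 + 36 = 36 + I*sqrt(10)/468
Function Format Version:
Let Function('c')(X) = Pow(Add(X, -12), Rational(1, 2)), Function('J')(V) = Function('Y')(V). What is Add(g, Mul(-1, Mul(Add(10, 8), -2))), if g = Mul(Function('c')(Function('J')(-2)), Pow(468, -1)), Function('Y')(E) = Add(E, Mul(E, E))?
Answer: Add(36, Mul(Rational(1, 468), I, Pow(10, Rational(1, 2)))) ≈ Add(36.000, Mul(0.0067570, I))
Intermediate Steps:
Function('Y')(E) = Add(E, Pow(E, 2))
Function('J')(V) = Mul(V, Add(1, V))
Function('c')(X) = Pow(Add(-12, X), Rational(1, 2))
g = Mul(Rational(1, 468), I, Pow(10, Rational(1, 2))) (g = Mul(Pow(Add(-12, Mul(-2, Add(1, -2))), Rational(1, 2)), Pow(468, -1)) = Mul(Pow(Add(-12, Mul(-2, -1)), Rational(1, 2)), Rational(1, 468)) = Mul(Pow(Add(-12, 2), Rational(1, 2)), Rational(1, 468)) = Mul(Pow(-10, Rational(1, 2)), Rational(1, 468)) = Mul(Mul(I, Pow(10, Rational(1, 2))), Rational(1, 468)) = Mul(Rational(1, 468), I, Pow(10, Rational(1, 2))) ≈ Mul(0.0067570, I))
Add(g, Mul(-1, Mul(Add(10, 8), -2))) = Add(Mul(Rational(1, 468), I, Pow(10, Rational(1, 2))), Mul(-1, Mul(Add(10, 8), -2))) = Add(Mul(Rational(1, 468), I, Pow(10, Rational(1, 2))), Mul(-1, Mul(18, -2))) = Add(Mul(Rational(1, 468), I, Pow(10, Rational(1, 2))), Mul(-1, -36)) = Add(Mul(Rational(1, 468), I, Pow(10, Rational(1, 2))), 36) = Add(36, Mul(Rational(1, 468), I, Pow(10, Rational(1, 2))))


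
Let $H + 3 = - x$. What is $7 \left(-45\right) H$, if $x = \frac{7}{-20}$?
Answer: $\frac{3339}{4} \approx 834.75$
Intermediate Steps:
$x = - \frac{7}{20}$ ($x = 7 \left(- \frac{1}{20}\right) = - \frac{7}{20} \approx -0.35$)
$H = - \frac{53}{20}$ ($H = -3 - - \frac{7}{20} = -3 + \frac{7}{20} = - \frac{53}{20} \approx -2.65$)
$7 \left(-45\right) H = 7 \left(-45\right) \left(- \frac{53}{20}\right) = \left(-315\right) \left(- \frac{53}{20}\right) = \frac{3339}{4}$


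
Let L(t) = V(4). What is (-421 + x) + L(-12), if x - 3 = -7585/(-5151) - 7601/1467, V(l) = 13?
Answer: -1029471647/2518839 ≈ -408.71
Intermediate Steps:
L(t) = 13
x = -1785335/2518839 (x = 3 + (-7585/(-5151) - 7601/1467) = 3 + (-7585*(-1/5151) - 7601*1/1467) = 3 + (7585/5151 - 7601/1467) = 3 - 9341852/2518839 = -1785335/2518839 ≈ -0.70879)
(-421 + x) + L(-12) = (-421 - 1785335/2518839) + 13 = -1062216554/2518839 + 13 = -1029471647/2518839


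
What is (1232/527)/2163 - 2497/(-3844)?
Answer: 13138565/20192532 ≈ 0.65066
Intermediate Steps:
(1232/527)/2163 - 2497/(-3844) = (1232*(1/527))*(1/2163) - 2497*(-1/3844) = (1232/527)*(1/2163) + 2497/3844 = 176/162843 + 2497/3844 = 13138565/20192532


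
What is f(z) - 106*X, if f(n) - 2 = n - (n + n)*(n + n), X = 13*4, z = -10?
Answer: -5920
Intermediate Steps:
X = 52
f(n) = 2 + n - 4*n**2 (f(n) = 2 + (n - (n + n)*(n + n)) = 2 + (n - 2*n*2*n) = 2 + (n - 4*n**2) = 2 + n - 4*n**2)
f(z) - 106*X = (2 - 10 - 4*(-10)**2) - 106*52 = (2 - 10 - 4*100) - 5512 = (2 - 10 - 400) - 5512 = -408 - 5512 = -5920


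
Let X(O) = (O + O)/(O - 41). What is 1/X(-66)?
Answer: 107/132 ≈ 0.81061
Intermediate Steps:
X(O) = 2*O/(-41 + O) (X(O) = (2*O)/(-41 + O) = 2*O/(-41 + O))
1/X(-66) = 1/(2*(-66)/(-41 - 66)) = 1/(2*(-66)/(-107)) = 1/(2*(-66)*(-1/107)) = 1/(132/107) = 107/132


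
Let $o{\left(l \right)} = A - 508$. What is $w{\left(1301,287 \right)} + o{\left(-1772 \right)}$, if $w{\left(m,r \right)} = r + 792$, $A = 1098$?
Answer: $1669$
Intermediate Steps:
$w{\left(m,r \right)} = 792 + r$
$o{\left(l \right)} = 590$ ($o{\left(l \right)} = 1098 - 508 = 590$)
$w{\left(1301,287 \right)} + o{\left(-1772 \right)} = \left(792 + 287\right) + 590 = 1079 + 590 = 1669$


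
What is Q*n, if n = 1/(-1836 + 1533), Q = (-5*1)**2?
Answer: -25/303 ≈ -0.082508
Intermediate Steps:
Q = 25 (Q = (-5)**2 = 25)
n = -1/303 (n = 1/(-303) = -1/303 ≈ -0.0033003)
Q*n = 25*(-1/303) = -25/303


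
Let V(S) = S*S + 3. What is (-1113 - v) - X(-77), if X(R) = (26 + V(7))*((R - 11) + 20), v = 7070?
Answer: -2879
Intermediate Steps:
V(S) = 3 + S**2 (V(S) = S**2 + 3 = 3 + S**2)
X(R) = 702 + 78*R (X(R) = (26 + (3 + 7**2))*((R - 11) + 20) = (26 + (3 + 49))*((-11 + R) + 20) = (26 + 52)*(9 + R) = 78*(9 + R) = 702 + 78*R)
(-1113 - v) - X(-77) = (-1113 - 1*7070) - (702 + 78*(-77)) = (-1113 - 7070) - (702 - 6006) = -8183 - 1*(-5304) = -8183 + 5304 = -2879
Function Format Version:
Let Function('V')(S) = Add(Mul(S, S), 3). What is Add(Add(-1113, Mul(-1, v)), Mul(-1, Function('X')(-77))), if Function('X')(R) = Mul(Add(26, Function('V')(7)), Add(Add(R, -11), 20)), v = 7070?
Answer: -2879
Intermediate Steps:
Function('V')(S) = Add(3, Pow(S, 2)) (Function('V')(S) = Add(Pow(S, 2), 3) = Add(3, Pow(S, 2)))
Function('X')(R) = Add(702, Mul(78, R)) (Function('X')(R) = Mul(Add(26, Add(3, Pow(7, 2))), Add(Add(R, -11), 20)) = Mul(Add(26, Add(3, 49)), Add(Add(-11, R), 20)) = Mul(Add(26, 52), Add(9, R)) = Mul(78, Add(9, R)) = Add(702, Mul(78, R)))
Add(Add(-1113, Mul(-1, v)), Mul(-1, Function('X')(-77))) = Add(Add(-1113, Mul(-1, 7070)), Mul(-1, Add(702, Mul(78, -77)))) = Add(Add(-1113, -7070), Mul(-1, Add(702, -6006))) = Add(-8183, Mul(-1, -5304)) = Add(-8183, 5304) = -2879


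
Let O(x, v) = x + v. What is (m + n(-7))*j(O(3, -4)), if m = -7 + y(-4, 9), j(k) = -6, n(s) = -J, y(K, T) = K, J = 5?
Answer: 96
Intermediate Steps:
O(x, v) = v + x
n(s) = -5 (n(s) = -1*5 = -5)
m = -11 (m = -7 - 4 = -11)
(m + n(-7))*j(O(3, -4)) = (-11 - 5)*(-6) = -16*(-6) = 96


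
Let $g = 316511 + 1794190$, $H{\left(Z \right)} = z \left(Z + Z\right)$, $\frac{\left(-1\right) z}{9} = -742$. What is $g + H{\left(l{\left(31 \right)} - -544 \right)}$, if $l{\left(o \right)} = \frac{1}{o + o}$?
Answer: $\frac{290673993}{31} \approx 9.3766 \cdot 10^{6}$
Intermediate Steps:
$z = 6678$ ($z = \left(-9\right) \left(-742\right) = 6678$)
$l{\left(o \right)} = \frac{1}{2 o}$
$H{\left(Z \right)} = 13356 Z$ ($H{\left(Z \right)} = 6678 \left(Z + Z\right) = 6678 \cdot 2 Z = 13356 Z$)
$g = 2110701$
$g + H{\left(l{\left(31 \right)} - -544 \right)} = 2110701 + 13356 \left(\frac{1}{2 \cdot 31} - -544\right) = 2110701 + 13356 \left(\frac{1}{2} \cdot \frac{1}{31} + 544\right) = 2110701 + 13356 \left(\frac{1}{62} + 544\right) = 2110701 + 13356 \cdot \frac{33729}{62} = 2110701 + \frac{225242262}{31} = \frac{290673993}{31}$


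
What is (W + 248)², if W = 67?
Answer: 99225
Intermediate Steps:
(W + 248)² = (67 + 248)² = 315² = 99225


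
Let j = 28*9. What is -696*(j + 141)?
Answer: -273528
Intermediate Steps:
j = 252
-696*(j + 141) = -696*(252 + 141) = -696*393 = -273528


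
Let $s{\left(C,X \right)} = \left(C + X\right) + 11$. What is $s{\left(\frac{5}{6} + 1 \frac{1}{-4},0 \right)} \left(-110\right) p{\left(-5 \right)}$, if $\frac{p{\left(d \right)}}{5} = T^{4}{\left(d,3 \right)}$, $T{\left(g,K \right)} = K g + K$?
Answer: $-132105600$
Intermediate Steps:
$T{\left(g,K \right)} = K + K g$
$p{\left(d \right)} = 5 \left(3 + 3 d\right)^{4}$ ($p{\left(d \right)} = 5 \left(3 \left(1 + d\right)\right)^{4} = 5 \left(3 + 3 d\right)^{4}$)
$s{\left(C,X \right)} = 11 + C + X$
$s{\left(\frac{5}{6} + 1 \frac{1}{-4},0 \right)} \left(-110\right) p{\left(-5 \right)} = \left(11 + \left(\frac{5}{6} + 1 \frac{1}{-4}\right) + 0\right) \left(-110\right) 405 \left(1 - 5\right)^{4} = \left(11 + \left(5 \cdot \frac{1}{6} + 1 \left(- \frac{1}{4}\right)\right) + 0\right) \left(-110\right) 405 \left(-4\right)^{4} = \left(11 + \left(\frac{5}{6} - \frac{1}{4}\right) + 0\right) \left(-110\right) 405 \cdot 256 = \left(11 + \frac{7}{12} + 0\right) \left(-110\right) 103680 = \frac{139}{12} \left(-110\right) 103680 = \left(- \frac{7645}{6}\right) 103680 = -132105600$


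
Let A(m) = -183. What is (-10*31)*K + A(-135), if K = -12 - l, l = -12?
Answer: -183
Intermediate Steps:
K = 0 (K = -12 - 1*(-12) = -12 + 12 = 0)
(-10*31)*K + A(-135) = -10*31*0 - 183 = -310*0 - 183 = 0 - 183 = -183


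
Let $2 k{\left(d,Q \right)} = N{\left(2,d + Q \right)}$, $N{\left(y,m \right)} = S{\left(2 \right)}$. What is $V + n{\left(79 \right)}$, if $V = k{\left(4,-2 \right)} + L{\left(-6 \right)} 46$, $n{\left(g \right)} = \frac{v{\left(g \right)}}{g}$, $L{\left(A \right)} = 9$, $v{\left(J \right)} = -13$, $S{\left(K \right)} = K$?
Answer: $\frac{32772}{79} \approx 414.84$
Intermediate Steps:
$N{\left(y,m \right)} = 2$
$k{\left(d,Q \right)} = 1$ ($k{\left(d,Q \right)} = \frac{1}{2} \cdot 2 = 1$)
$n{\left(g \right)} = - \frac{13}{g}$
$V = 415$ ($V = 1 + 9 \cdot 46 = 1 + 414 = 415$)
$V + n{\left(79 \right)} = 415 - \frac{13}{79} = \frac{32772}{79}$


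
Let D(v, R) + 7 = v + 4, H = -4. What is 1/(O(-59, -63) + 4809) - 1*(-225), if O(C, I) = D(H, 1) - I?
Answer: 1094626/4865 ≈ 225.00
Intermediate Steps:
D(v, R) = -3 + v (D(v, R) = -7 + (v + 4) = -7 + (4 + v) = -3 + v)
O(C, I) = -7 - I (O(C, I) = (-3 - 4) - I = -7 - I)
1/(O(-59, -63) + 4809) - 1*(-225) = 1/((-7 - 1*(-63)) + 4809) - 1*(-225) = 1/((-7 + 63) + 4809) + 225 = 1/(56 + 4809) + 225 = 1/4865 + 225 = 1094626/4865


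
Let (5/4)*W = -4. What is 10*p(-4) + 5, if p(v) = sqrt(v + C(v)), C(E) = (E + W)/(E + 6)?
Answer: 5 + 2*I*sqrt(190) ≈ 5.0 + 27.568*I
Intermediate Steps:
W = -16/5 (W = (4/5)*(-4) = -16/5 ≈ -3.2000)
C(E) = (-16/5 + E)/(6 + E) (C(E) = (E - 16/5)/(E + 6) = (-16/5 + E)/(6 + E))
p(v) = sqrt(v + (-16/5 + v)/(6 + v))
10*p(-4) + 5 = 10*sqrt(-4 + (-16/5 - 4)/(6 - 4)) + 5 = 10*sqrt(-4 - 36/5/2) + 5 = 10*sqrt(-4 + (1/2)*(-36/5)) + 5 = 10*sqrt(-4 - 18/5) + 5 = 10*sqrt(-38/5) + 5 = 10*(I*sqrt(190)/5) + 5 = 2*I*sqrt(190) + 5 = 5 + 2*I*sqrt(190)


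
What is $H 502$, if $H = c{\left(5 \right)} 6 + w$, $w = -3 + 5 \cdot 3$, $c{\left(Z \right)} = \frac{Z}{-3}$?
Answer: $1004$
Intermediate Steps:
$c{\left(Z \right)} = - \frac{Z}{3}$ ($c{\left(Z \right)} = Z \left(- \frac{1}{3}\right) = - \frac{Z}{3}$)
$w = 12$ ($w = -3 + 15 = 12$)
$H = 2$ ($H = \left(- \frac{1}{3}\right) 5 \cdot 6 + 12 = \left(- \frac{5}{3}\right) 6 + 12 = -10 + 12 = 2$)
$H 502 = 2 \cdot 502 = 1004$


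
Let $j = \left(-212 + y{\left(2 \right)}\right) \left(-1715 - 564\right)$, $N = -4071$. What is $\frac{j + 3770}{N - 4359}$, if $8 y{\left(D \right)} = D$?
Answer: $- \frac{1945393}{33720} \approx -57.693$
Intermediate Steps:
$y{\left(D \right)} = \frac{D}{8}$
$j = \frac{1930313}{4}$ ($j = \left(-212 + \frac{1}{8} \cdot 2\right) \left(-1715 - 564\right) = \left(-212 + \frac{1}{4}\right) \left(-2279\right) = \left(- \frac{847}{4}\right) \left(-2279\right) = \frac{1930313}{4} \approx 4.8258 \cdot 10^{5}$)
$\frac{j + 3770}{N - 4359} = \frac{\frac{1930313}{4} + 3770}{-4071 - 4359} = \frac{1945393}{4 \left(-8430\right)} = \frac{1945393}{4} \left(- \frac{1}{8430}\right) = - \frac{1945393}{33720}$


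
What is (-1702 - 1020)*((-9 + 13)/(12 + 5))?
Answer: -10888/17 ≈ -640.47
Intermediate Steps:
(-1702 - 1020)*((-9 + 13)/(12 + 5)) = -10888/17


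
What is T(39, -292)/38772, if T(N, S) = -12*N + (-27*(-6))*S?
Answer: -1327/1077 ≈ -1.2321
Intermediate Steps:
T(N, S) = -12*N + 162*S
T(39, -292)/38772 = (-12*39 + 162*(-292))/38772 = (-468 - 47304)*(1/38772) = -47772*1/38772 = -1327/1077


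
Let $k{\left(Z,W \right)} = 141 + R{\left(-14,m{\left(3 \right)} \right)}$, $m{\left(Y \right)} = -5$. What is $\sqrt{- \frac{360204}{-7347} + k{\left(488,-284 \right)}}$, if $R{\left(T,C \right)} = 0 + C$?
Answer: $\frac{6 \sqrt{30825563}}{2449} \approx 13.602$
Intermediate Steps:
$R{\left(T,C \right)} = C$
$k{\left(Z,W \right)} = 136$ ($k{\left(Z,W \right)} = 141 - 5 = 136$)
$\sqrt{- \frac{360204}{-7347} + k{\left(488,-284 \right)}} = \sqrt{- \frac{360204}{-7347} + 136} = \sqrt{\left(-360204\right) \left(- \frac{1}{7347}\right) + 136} = \sqrt{\frac{120068}{2449} + 136} = \sqrt{\frac{453132}{2449}} = \frac{6 \sqrt{30825563}}{2449}$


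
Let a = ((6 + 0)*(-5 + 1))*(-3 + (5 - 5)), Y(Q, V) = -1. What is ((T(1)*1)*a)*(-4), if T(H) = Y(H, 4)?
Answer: 288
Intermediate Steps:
T(H) = -1
a = 72 (a = (6*(-4))*(-3 + 0) = -24*(-3) = 72)
((T(1)*1)*a)*(-4) = (-1*1*72)*(-4) = -1*72*(-4) = -72*(-4) = 288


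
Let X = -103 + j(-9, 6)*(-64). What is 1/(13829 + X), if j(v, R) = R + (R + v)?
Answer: 1/13534 ≈ 7.3888e-5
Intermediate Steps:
j(v, R) = v + 2*R
X = -295 (X = -103 + (-9 + 2*6)*(-64) = -103 + (-9 + 12)*(-64) = -103 + 3*(-64) = -103 - 192 = -295)
1/(13829 + X) = 1/(13829 - 295) = 1/13534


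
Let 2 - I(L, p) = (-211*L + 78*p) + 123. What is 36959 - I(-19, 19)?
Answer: 42571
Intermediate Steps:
I(L, p) = -121 - 78*p + 211*L (I(L, p) = 2 - ((-211*L + 78*p) + 123) = 2 - (123 - 211*L + 78*p) = 2 + (-123 - 78*p + 211*L) = -121 - 78*p + 211*L)
36959 - I(-19, 19) = 36959 - (-121 - 78*19 + 211*(-19)) = 36959 - (-121 - 1482 - 4009) = 36959 - 1*(-5612) = 36959 + 5612 = 42571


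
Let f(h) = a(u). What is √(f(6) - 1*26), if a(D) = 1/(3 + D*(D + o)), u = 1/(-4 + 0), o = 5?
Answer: 3*I*√2378/29 ≈ 5.0446*I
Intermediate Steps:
u = -¼ (u = 1/(-4) = -¼ ≈ -0.25000)
a(D) = 1/(3 + D*(5 + D)) (a(D) = 1/(3 + D*(D + 5)) = 1/(3 + D*(5 + D)))
f(h) = 16/29 (f(h) = 1/(3 + (-¼)² + 5*(-¼)) = 1/(3 + 1/16 - 5/4) = 1/(29/16) = 16/29)
√(f(6) - 1*26) = √(16/29 - 1*26) = √(16/29 - 26) = √(-738/29) = 3*I*√2378/29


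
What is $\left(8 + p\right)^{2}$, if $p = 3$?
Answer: $121$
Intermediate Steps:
$\left(8 + p\right)^{2} = \left(8 + 3\right)^{2} = 11^{2} = 121$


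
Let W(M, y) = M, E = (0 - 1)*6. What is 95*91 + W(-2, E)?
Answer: 8643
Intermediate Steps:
E = -6 (E = -1*6 = -6)
95*91 + W(-2, E) = 95*91 - 2 = 8645 - 2 = 8643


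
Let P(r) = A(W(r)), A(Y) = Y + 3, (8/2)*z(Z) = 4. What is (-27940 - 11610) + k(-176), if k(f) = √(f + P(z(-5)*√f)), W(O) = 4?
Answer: -39550 + 13*I ≈ -39550.0 + 13.0*I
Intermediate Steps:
z(Z) = 1 (z(Z) = (¼)*4 = 1)
A(Y) = 3 + Y
P(r) = 7 (P(r) = 3 + 4 = 7)
k(f) = √(7 + f) (k(f) = √(f + 7) = √(7 + f))
(-27940 - 11610) + k(-176) = (-27940 - 11610) + √(7 - 176) = -39550 + √(-169) = -39550 + 13*I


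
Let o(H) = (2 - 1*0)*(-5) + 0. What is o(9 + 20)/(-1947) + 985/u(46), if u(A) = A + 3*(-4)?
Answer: 1918135/66198 ≈ 28.976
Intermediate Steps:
u(A) = -12 + A (u(A) = A - 12 = -12 + A)
o(H) = -10 (o(H) = (2 + 0)*(-5) + 0 = 2*(-5) + 0 = -10 + 0 = -10)
o(9 + 20)/(-1947) + 985/u(46) = -10/(-1947) + 985/(-12 + 46) = -10*(-1/1947) + 985/34 = 10/1947 + 985*(1/34) = 10/1947 + 985/34 = 1918135/66198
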